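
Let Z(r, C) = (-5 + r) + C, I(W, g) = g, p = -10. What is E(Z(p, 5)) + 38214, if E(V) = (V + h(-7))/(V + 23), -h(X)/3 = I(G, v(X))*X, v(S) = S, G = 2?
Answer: 496625/13 ≈ 38202.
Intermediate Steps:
h(X) = -3*X² (h(X) = -3*X*X = -3*X²)
Z(r, C) = -5 + C + r
E(V) = (-147 + V)/(23 + V) (E(V) = (V - 3*(-7)²)/(V + 23) = (V - 3*49)/(23 + V) = (V - 147)/(23 + V) = (-147 + V)/(23 + V))
E(Z(p, 5)) + 38214 = (-147 + (-5 + 5 - 10))/(23 + (-5 + 5 - 10)) + 38214 = (-147 - 10)/(23 - 10) + 38214 = -157/13 + 38214 = 496625/13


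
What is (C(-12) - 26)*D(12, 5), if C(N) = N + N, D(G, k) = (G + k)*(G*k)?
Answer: -51000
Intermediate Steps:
D(G, k) = G*k*(G + k)
C(N) = 2*N
(C(-12) - 26)*D(12, 5) = (2*(-12) - 26)*(12*5*(12 + 5)) = (-24 - 26)*(12*5*17) = -50*1020 = -51000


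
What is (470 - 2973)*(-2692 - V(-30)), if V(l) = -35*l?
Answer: 9366226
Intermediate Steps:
(470 - 2973)*(-2692 - V(-30)) = (470 - 2973)*(-2692 - (-35)*(-30)) = -2503*(-2692 - 1*1050) = -2503*(-2692 - 1050) = -2503*(-3742) = 9366226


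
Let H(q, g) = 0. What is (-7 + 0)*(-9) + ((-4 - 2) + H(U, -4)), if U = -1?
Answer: 57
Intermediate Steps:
(-7 + 0)*(-9) + ((-4 - 2) + H(U, -4)) = (-7 + 0)*(-9) + ((-4 - 2) + 0) = -7*(-9) + (-6 + 0) = 63 - 6 = 57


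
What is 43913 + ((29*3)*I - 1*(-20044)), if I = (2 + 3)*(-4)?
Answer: 62217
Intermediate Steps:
I = -20 (I = 5*(-4) = -20)
43913 + ((29*3)*I - 1*(-20044)) = 43913 + ((29*3)*(-20) - 1*(-20044)) = 43913 + (87*(-20) + 20044) = 43913 + (-1740 + 20044) = 43913 + 18304 = 62217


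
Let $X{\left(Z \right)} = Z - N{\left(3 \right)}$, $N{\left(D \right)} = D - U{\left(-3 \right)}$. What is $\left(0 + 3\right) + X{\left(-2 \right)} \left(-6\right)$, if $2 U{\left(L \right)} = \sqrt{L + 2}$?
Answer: $33 - 3 i \approx 33.0 - 3.0 i$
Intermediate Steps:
$U{\left(L \right)} = \frac{\sqrt{2 + L}}{2}$ ($U{\left(L \right)} = \frac{\sqrt{L + 2}}{2} = \frac{\sqrt{2 + L}}{2}$)
$N{\left(D \right)} = D - \frac{i}{2}$ ($N{\left(D \right)} = D - \frac{\sqrt{2 - 3}}{2} = D - \frac{\sqrt{-1}}{2} = D - \frac{i}{2}$)
$X{\left(Z \right)} = -3 + Z + \frac{i}{2}$ ($X{\left(Z \right)} = Z - \left(3 - \frac{i}{2}\right) = -3 + Z + \frac{i}{2}$)
$\left(0 + 3\right) + X{\left(-2 \right)} \left(-6\right) = \left(0 + 3\right) + \left(-3 - 2 + \frac{i}{2}\right) \left(-6\right) = 3 + \left(-5 + \frac{i}{2}\right) \left(-6\right) = 3 + \left(30 - 3 i\right) = 33 - 3 i$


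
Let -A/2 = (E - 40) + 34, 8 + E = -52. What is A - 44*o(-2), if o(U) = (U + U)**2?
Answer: -572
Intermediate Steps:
E = -60 (E = -8 - 52 = -60)
o(U) = 4*U**2 (o(U) = (2*U)**2 = 4*U**2)
A = 132 (A = -2*((-60 - 40) + 34) = -2*(-100 + 34) = -2*(-66) = 132)
A - 44*o(-2) = 132 - 176*(-2)**2 = 132 - 176*4 = 132 - 44*16 = 132 - 704 = -572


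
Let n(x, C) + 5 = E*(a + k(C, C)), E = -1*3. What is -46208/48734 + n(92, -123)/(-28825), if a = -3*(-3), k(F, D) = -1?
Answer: -665266157/702378775 ≈ -0.94716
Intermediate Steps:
E = -3
a = 9
n(x, C) = -29 (n(x, C) = -5 - 3*(9 - 1) = -5 - 3*8 = -5 - 24 = -29)
-46208/48734 + n(92, -123)/(-28825) = -46208/48734 - 29/(-28825) = -46208*1/48734 - 29*(-1/28825) = -23104/24367 + 29/28825 = -665266157/702378775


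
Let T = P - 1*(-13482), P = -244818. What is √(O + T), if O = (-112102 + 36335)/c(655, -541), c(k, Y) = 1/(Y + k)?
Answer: I*√8868774 ≈ 2978.0*I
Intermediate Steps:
O = -8637438 (O = (-112102 + 36335)/(1/(-541 + 655)) = -75767/(1/114) = -75767/1/114 = -75767*114 = -8637438)
T = -231336 (T = -244818 - 1*(-13482) = -244818 + 13482 = -231336)
√(O + T) = √(-8637438 - 231336) = √(-8868774) = I*√8868774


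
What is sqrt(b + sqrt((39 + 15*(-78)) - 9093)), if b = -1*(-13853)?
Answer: sqrt(13853 + 12*I*sqrt(71)) ≈ 117.7 + 0.4295*I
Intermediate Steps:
b = 13853
sqrt(b + sqrt((39 + 15*(-78)) - 9093)) = sqrt(13853 + sqrt((39 + 15*(-78)) - 9093)) = sqrt(13853 + sqrt((39 - 1170) - 9093)) = sqrt(13853 + sqrt(-1131 - 9093)) = sqrt(13853 + sqrt(-10224)) = sqrt(13853 + 12*I*sqrt(71))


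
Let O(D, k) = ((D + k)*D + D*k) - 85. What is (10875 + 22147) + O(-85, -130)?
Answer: 62262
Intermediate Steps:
O(D, k) = -85 + D*k + D*(D + k) (O(D, k) = (D*(D + k) + D*k) - 85 = (D*k + D*(D + k)) - 85 = -85 + D*k + D*(D + k))
(10875 + 22147) + O(-85, -130) = (10875 + 22147) + (-85 + (-85)² + 2*(-85)*(-130)) = 33022 + (-85 + 7225 + 22100) = 33022 + 29240 = 62262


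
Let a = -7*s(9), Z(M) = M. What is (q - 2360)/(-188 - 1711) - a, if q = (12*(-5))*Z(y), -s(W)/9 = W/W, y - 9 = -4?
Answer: -116977/1899 ≈ -61.599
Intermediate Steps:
y = 5 (y = 9 - 4 = 5)
s(W) = -9 (s(W) = -9*W/W = -9*1 = -9)
a = 63 (a = -7*(-9) = 63)
q = -300 (q = (12*(-5))*5 = -60*5 = -300)
(q - 2360)/(-188 - 1711) - a = (-300 - 2360)/(-188 - 1711) - 1*63 = -2660/(-1899) - 63 = -2660*(-1/1899) - 63 = 2660/1899 - 63 = -116977/1899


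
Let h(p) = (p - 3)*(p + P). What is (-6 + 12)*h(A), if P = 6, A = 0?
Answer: -108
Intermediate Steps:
h(p) = (-3 + p)*(6 + p) (h(p) = (p - 3)*(p + 6) = (-3 + p)*(6 + p))
(-6 + 12)*h(A) = (-6 + 12)*(-18 + 0**2 + 3*0) = 6*(-18 + 0 + 0) = 6*(-18) = -108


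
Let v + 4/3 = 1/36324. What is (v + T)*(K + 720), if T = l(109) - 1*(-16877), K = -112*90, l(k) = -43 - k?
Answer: -157942321940/1009 ≈ -1.5653e+8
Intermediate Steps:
v = -48431/36324 (v = -4/3 + 1/36324 = -48431/36324 ≈ -1.3333)
K = -10080
T = 16725 (T = (-43 - 1*109) - 1*(-16877) = (-43 - 109) + 16877 = -152 + 16877 = 16725)
(v + T)*(K + 720) = (-48431/36324 + 16725)*(-10080 + 720) = (607470469/36324)*(-9360) = -157942321940/1009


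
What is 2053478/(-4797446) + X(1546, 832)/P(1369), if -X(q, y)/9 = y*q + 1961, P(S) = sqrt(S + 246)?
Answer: -1026739/2398723 - 11594097*sqrt(1615)/1615 ≈ -2.8850e+5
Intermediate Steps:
P(S) = sqrt(246 + S)
X(q, y) = -17649 - 9*q*y (X(q, y) = -9*(y*q + 1961) = -9*(q*y + 1961) = -9*(1961 + q*y) = -17649 - 9*q*y)
2053478/(-4797446) + X(1546, 832)/P(1369) = 2053478/(-4797446) + (-17649 - 9*1546*832)/(sqrt(246 + 1369)) = 2053478*(-1/4797446) + (-17649 - 11576448)/(sqrt(1615)) = -1026739/2398723 - 11594097*sqrt(1615)/1615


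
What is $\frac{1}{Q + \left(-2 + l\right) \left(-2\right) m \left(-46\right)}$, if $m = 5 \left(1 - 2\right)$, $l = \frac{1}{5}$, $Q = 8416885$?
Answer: $\frac{1}{8417713} \approx 1.188 \cdot 10^{-7}$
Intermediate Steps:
$l = \frac{1}{5} \approx 0.2$
$m = -5$ ($m = 5 \left(-1\right) = -5$)
$\frac{1}{Q + \left(-2 + l\right) \left(-2\right) m \left(-46\right)} = \frac{1}{8416885 + \left(-2 + \frac{1}{5}\right) \left(-2\right) \left(-5\right) \left(-46\right)} = \frac{1}{8416885 + \left(- \frac{9}{5}\right) \left(-2\right) \left(-5\right) \left(-46\right)} = \frac{1}{8416885 + \frac{18}{5} \left(-5\right) \left(-46\right)} = \frac{1}{8416885 - -828} = \frac{1}{8416885 + 828} = \frac{1}{8417713}$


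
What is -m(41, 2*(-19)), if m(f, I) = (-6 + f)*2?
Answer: -70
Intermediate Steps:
m(f, I) = -12 + 2*f
-m(41, 2*(-19)) = -(-12 + 2*41) = -(-12 + 82) = -1*70 = -70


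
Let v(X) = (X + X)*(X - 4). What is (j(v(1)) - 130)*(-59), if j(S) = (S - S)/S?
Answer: 7670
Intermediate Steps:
v(X) = 2*X*(-4 + X) (v(X) = (2*X)*(-4 + X) = 2*X*(-4 + X))
j(S) = 0 (j(S) = 0/S = 0)
(j(v(1)) - 130)*(-59) = (0 - 130)*(-59) = -130*(-59) = 7670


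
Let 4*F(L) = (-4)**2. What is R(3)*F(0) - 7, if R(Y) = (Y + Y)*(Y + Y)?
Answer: 137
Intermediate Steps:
R(Y) = 4*Y**2 (R(Y) = (2*Y)*(2*Y) = 4*Y**2)
F(L) = 4 (F(L) = (1/4)*(-4)**2 = (1/4)*16 = 4)
R(3)*F(0) - 7 = (4*3**2)*4 - 7 = (4*9)*4 - 7 = 36*4 - 7 = 144 - 7 = 137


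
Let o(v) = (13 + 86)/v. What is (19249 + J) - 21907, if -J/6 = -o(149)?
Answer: -395448/149 ≈ -2654.0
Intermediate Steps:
o(v) = 99/v
J = 594/149 (J = -(-6)*99/149 = -6*(-99/149) = 594/149 ≈ 3.9866)
(19249 + J) - 21907 = (19249 + 594/149) - 21907 = 2868695/149 - 21907 = -395448/149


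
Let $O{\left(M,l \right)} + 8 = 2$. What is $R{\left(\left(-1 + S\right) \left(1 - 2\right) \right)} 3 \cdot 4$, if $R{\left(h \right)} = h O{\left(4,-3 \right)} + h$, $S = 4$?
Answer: $180$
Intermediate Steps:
$O{\left(M,l \right)} = -6$ ($O{\left(M,l \right)} = -8 + 2 = -6$)
$R{\left(h \right)} = - 5 h$ ($R{\left(h \right)} = h \left(-6\right) + h = - 6 h + h = - 5 h$)
$R{\left(\left(-1 + S\right) \left(1 - 2\right) \right)} 3 \cdot 4 = - 5 \left(-1 + 4\right) \left(1 - 2\right) 3 \cdot 4 = - 5 \cdot 3 \left(-1\right) 3 \cdot 4 = \left(-5\right) \left(-3\right) 3 \cdot 4 = 15 \cdot 3 \cdot 4 = 45 \cdot 4 = 180$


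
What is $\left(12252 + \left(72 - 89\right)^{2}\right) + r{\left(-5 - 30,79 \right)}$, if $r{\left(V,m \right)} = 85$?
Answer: $12626$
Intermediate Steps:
$\left(12252 + \left(72 - 89\right)^{2}\right) + r{\left(-5 - 30,79 \right)} = \left(12252 + \left(72 - 89\right)^{2}\right) + 85 = \left(12252 + \left(-17\right)^{2}\right) + 85 = \left(12252 + 289\right) + 85 = 12541 + 85 = 12626$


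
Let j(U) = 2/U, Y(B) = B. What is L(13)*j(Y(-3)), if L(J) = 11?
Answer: -22/3 ≈ -7.3333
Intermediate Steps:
L(13)*j(Y(-3)) = 11*(2/(-3)) = 11*(2*(-⅓)) = 11*(-⅔) = -22/3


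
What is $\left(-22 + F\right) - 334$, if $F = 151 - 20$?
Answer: $-225$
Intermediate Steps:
$F = 131$ ($F = 151 - 20 = 131$)
$\left(-22 + F\right) - 334 = \left(-22 + 131\right) - 334 = 109 - 334 = -225$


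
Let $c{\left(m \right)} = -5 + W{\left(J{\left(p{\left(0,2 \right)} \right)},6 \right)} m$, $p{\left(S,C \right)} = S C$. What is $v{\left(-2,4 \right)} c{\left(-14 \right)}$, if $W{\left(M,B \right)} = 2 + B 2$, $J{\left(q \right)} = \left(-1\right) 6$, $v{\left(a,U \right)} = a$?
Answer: $402$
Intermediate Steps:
$p{\left(S,C \right)} = C S$
$J{\left(q \right)} = -6$
$W{\left(M,B \right)} = 2 + 2 B$
$c{\left(m \right)} = -5 + 14 m$ ($c{\left(m \right)} = -5 + \left(2 + 2 \cdot 6\right) m = -5 + \left(2 + 12\right) m = -5 + 14 m$)
$v{\left(-2,4 \right)} c{\left(-14 \right)} = - 2 \left(-5 + 14 \left(-14\right)\right) = - 2 \left(-5 - 196\right) = \left(-2\right) \left(-201\right) = 402$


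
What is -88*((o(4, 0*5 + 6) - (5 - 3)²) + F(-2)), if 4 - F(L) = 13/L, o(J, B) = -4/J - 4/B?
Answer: -1276/3 ≈ -425.33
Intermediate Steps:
o(J, B) = -4/B - 4/J
F(L) = 4 - 13/L
-88*((o(4, 0*5 + 6) - (5 - 3)²) + F(-2)) = -88*(((-4/(0*5 + 6) - 4/4) - (5 - 3)²) + (4 - 13/(-2))) = -88*(((-4/(0 + 6) - 4*¼) - 1*2²) + (4 - 13*(-½))) = -88*(((-4/6 - 1) - 1*4) + (4 + 13/2)) = -88*(((-4*⅙ - 1) - 4) + 21/2) = -88*(((-⅔ - 1) - 4) + 21/2) = -88*((-5/3 - 4) + 21/2) = -88*(-17/3 + 21/2) = -88*29/6 = -1276/3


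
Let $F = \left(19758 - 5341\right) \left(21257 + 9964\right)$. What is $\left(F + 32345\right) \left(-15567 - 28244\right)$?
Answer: $-19721324588122$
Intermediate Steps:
$F = 450113157$ ($F = 14417 \cdot 31221 = 450113157$)
$\left(F + 32345\right) \left(-15567 - 28244\right) = \left(450113157 + 32345\right) \left(-15567 - 28244\right) = 450145502 \left(-43811\right) = -19721324588122$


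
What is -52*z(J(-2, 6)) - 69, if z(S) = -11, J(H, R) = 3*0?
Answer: 503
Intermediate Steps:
J(H, R) = 0
-52*z(J(-2, 6)) - 69 = -52*(-11) - 69 = 572 - 69 = 503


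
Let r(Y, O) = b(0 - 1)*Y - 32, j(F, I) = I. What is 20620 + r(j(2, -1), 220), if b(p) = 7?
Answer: 20581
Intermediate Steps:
r(Y, O) = -32 + 7*Y (r(Y, O) = 7*Y - 32 = -32 + 7*Y)
20620 + r(j(2, -1), 220) = 20620 + (-32 + 7*(-1)) = 20620 + (-32 - 7) = 20620 - 39 = 20581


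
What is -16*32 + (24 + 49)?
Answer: -439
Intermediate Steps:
-16*32 + (24 + 49) = -512 + 73 = -439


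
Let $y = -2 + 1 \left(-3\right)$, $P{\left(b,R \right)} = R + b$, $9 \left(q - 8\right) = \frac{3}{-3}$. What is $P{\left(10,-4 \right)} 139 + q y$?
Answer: $\frac{7151}{9} \approx 794.56$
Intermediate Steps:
$q = \frac{71}{9}$ ($q = 8 + \frac{3 \frac{1}{-3}}{9} = 8 + \frac{3 \left(- \frac{1}{3}\right)}{9} = 8 + \frac{1}{9} \left(-1\right) = 8 - \frac{1}{9} = \frac{71}{9} \approx 7.8889$)
$y = -5$ ($y = -2 - 3 = -5$)
$P{\left(10,-4 \right)} 139 + q y = \left(-4 + 10\right) 139 + \frac{71}{9} \left(-5\right) = 6 \cdot 139 - \frac{355}{9} = 834 - \frac{355}{9} = \frac{7151}{9}$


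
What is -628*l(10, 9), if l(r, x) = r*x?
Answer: -56520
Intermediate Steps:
-628*l(10, 9) = -6280*9 = -628*90 = -56520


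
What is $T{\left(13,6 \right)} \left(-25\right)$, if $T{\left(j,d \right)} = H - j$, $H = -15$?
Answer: $700$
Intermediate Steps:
$T{\left(j,d \right)} = -15 - j$
$T{\left(13,6 \right)} \left(-25\right) = \left(-15 - 13\right) \left(-25\right) = \left(-28\right) \left(-25\right) = 700$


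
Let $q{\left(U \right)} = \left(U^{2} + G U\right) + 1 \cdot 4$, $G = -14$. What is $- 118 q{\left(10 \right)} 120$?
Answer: $509760$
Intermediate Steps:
$q{\left(U \right)} = 4 + U^{2} - 14 U$ ($q{\left(U \right)} = \left(U^{2} - 14 U\right) + 1 \cdot 4 = \left(U^{2} - 14 U\right) + 4 = 4 + U^{2} - 14 U$)
$- 118 q{\left(10 \right)} 120 = - 118 \left(4 + 10^{2} - 140\right) 120 = - 118 \left(4 + 100 - 140\right) 120 = \left(-118\right) \left(-36\right) 120 = 4248 \cdot 120 = 509760$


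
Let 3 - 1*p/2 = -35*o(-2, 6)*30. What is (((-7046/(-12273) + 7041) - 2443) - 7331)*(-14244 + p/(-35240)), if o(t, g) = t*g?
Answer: 2805394508435343/72083420 ≈ 3.8919e+7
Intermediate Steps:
o(t, g) = g*t
p = -25194 (p = 6 - 2*(-210*(-2))*30 = 6 - 2*(-35*(-12))*30 = 6 - 840*30 = 6 - 2*12600 = 6 - 25200 = -25194)
(((-7046/(-12273) + 7041) - 2443) - 7331)*(-14244 + p/(-35240)) = (((-7046/(-12273) + 7041) - 2443) - 7331)*(-14244 - 25194/(-35240)) = (((-7046*(-1/12273) + 7041) - 2443) - 7331)*(-14244 - 25194*(-1/35240)) = (((7046/12273 + 7041) - 2443) - 7331)*(-14244 + 12597/17620) = ((86421239/12273 - 2443) - 7331)*(-250966683/17620) = (56438300/12273 - 7331)*(-250966683/17620) = -33535063/12273*(-250966683/17620) = 2805394508435343/72083420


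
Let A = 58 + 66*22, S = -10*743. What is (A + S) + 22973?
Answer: 17053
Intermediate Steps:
S = -7430
A = 1510 (A = 58 + 1452 = 1510)
(A + S) + 22973 = (1510 - 7430) + 22973 = -5920 + 22973 = 17053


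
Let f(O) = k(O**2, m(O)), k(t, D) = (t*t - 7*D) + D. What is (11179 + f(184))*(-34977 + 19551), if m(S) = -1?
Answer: -17681897021346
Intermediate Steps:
k(t, D) = t**2 - 6*D (k(t, D) = (t**2 - 7*D) + D = t**2 - 6*D)
f(O) = 6 + O**4 (f(O) = (O**2)**2 - 6*(-1) = O**4 + 6 = 6 + O**4)
(11179 + f(184))*(-34977 + 19551) = (11179 + (6 + 184**4))*(-34977 + 19551) = (11179 + (6 + 1146228736))*(-15426) = (11179 + 1146228742)*(-15426) = 1146239921*(-15426) = -17681897021346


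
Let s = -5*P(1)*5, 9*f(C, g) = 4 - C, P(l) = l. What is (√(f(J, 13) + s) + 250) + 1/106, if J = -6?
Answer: 26501/106 + I*√215/3 ≈ 250.01 + 4.8876*I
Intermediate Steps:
f(C, g) = 4/9 - C/9 (f(C, g) = (4 - C)/9 = 4/9 - C/9)
s = -25 (s = -5*1*5 = -5*5 = -25)
(√(f(J, 13) + s) + 250) + 1/106 = (√((4/9 - ⅑*(-6)) - 25) + 250) + 1/106 = (√((4/9 + ⅔) - 25) + 250) + 1/106 = (√(10/9 - 25) + 250) + 1/106 = (√(-215/9) + 250) + 1/106 = (I*√215/3 + 250) + 1/106 = (250 + I*√215/3) + 1/106 = 26501/106 + I*√215/3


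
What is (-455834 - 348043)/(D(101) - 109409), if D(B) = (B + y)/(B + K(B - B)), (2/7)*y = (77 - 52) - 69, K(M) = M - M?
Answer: 27063859/3683454 ≈ 7.3474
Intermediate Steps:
K(M) = 0
y = -154 (y = 7*((77 - 52) - 69)/2 = 7*(25 - 69)/2 = (7/2)*(-44) = -154)
D(B) = (-154 + B)/B (D(B) = (B - 154)/(B + 0) = (-154 + B)/B)
(-455834 - 348043)/(D(101) - 109409) = (-455834 - 348043)/((-154 + 101)/101 - 109409) = -803877/((1/101)*(-53) - 109409) = -803877/(-53/101 - 109409) = -803877/(-11050362/101) = -803877*(-101/11050362) = 27063859/3683454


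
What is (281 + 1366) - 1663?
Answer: -16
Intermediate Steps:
(281 + 1366) - 1663 = 1647 - 1663 = -16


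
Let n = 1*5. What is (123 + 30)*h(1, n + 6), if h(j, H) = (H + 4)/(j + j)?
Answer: 2295/2 ≈ 1147.5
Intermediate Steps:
n = 5
h(j, H) = (4 + H)/(2*j) (h(j, H) = (4 + H)/((2*j)) = (4 + H)*(1/(2*j)) = (4 + H)/(2*j))
(123 + 30)*h(1, n + 6) = (123 + 30)*((1/2)*(4 + (5 + 6))/1) = 153*((1/2)*1*(4 + 11)) = 153*((1/2)*1*15) = 153*(15/2) = 2295/2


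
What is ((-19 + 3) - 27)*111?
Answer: -4773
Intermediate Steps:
((-19 + 3) - 27)*111 = (-16 - 27)*111 = -43*111 = -4773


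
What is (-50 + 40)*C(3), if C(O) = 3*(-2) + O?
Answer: 30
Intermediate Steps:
C(O) = -6 + O
(-50 + 40)*C(3) = (-50 + 40)*(-6 + 3) = -10*(-3) = 30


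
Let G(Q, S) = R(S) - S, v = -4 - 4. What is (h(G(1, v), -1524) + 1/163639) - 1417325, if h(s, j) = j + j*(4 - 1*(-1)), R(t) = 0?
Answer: -233425960690/163639 ≈ -1.4265e+6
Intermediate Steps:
v = -8
G(Q, S) = -S (G(Q, S) = 0 - S = -S)
h(s, j) = 6*j (h(s, j) = j + j*(4 + 1) = j + j*5 = j + 5*j = 6*j)
(h(G(1, v), -1524) + 1/163639) - 1417325 = (6*(-1524) + 1/163639) - 1417325 = (-9144 + 1/163639) - 1417325 = -1496315015/163639 - 1417325 = -233425960690/163639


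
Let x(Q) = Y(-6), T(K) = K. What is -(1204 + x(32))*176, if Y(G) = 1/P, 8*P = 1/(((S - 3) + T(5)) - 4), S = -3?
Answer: -204864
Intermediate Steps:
P = -1/40 (P = 1/(8*(((-3 - 3) + 5) - 4)) = 1/(8*((-6 + 5) - 4)) = 1/(8*(-1 - 4)) = (1/8)/(-5) = (1/8)*(-1/5) = -1/40 ≈ -0.025000)
Y(G) = -40 (Y(G) = 1/(-1/40) = -40)
x(Q) = -40
-(1204 + x(32))*176 = -(1204 - 40)*176 = -1164*176 = -1*204864 = -204864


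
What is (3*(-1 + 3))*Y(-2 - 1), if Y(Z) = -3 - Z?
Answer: 0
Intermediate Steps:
(3*(-1 + 3))*Y(-2 - 1) = (3*(-1 + 3))*(-3 - (-2 - 1)) = (3*2)*(-3 - 1*(-3)) = 6*(-3 + 3) = 6*0 = 0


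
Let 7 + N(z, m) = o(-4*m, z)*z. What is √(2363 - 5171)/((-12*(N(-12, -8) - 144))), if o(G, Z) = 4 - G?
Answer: -I*√78/370 ≈ -0.02387*I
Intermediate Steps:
N(z, m) = -7 + z*(4 + 4*m) (N(z, m) = -7 + (4 - (-4)*m)*z = -7 + (4 + 4*m)*z = -7 + z*(4 + 4*m))
√(2363 - 5171)/((-12*(N(-12, -8) - 144))) = √(2363 - 5171)/((-12*((-7 + 4*(-12)*(1 - 8)) - 144))) = √(-2808)/((-12*((-7 + 4*(-12)*(-7)) - 144))) = (6*I*√78)/((-12*((-7 + 336) - 144))) = (6*I*√78)/((-12*(329 - 144))) = (6*I*√78)/((-12*185)) = (6*I*√78)/(-2220) = (6*I*√78)*(-1/2220) = -I*√78/370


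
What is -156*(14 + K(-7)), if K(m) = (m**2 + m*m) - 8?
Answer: -16224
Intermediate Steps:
K(m) = -8 + 2*m**2 (K(m) = (m**2 + m**2) - 8 = 2*m**2 - 8 = -8 + 2*m**2)
-156*(14 + K(-7)) = -156*(14 + (-8 + 2*(-7)**2)) = -156*(14 + (-8 + 2*49)) = -156*(14 + (-8 + 98)) = -156*(14 + 90) = -156*104 = -16224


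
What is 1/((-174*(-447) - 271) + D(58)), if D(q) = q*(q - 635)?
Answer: 1/44041 ≈ 2.2706e-5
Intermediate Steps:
D(q) = q*(-635 + q)
1/((-174*(-447) - 271) + D(58)) = 1/((-174*(-447) - 271) + 58*(-635 + 58)) = 1/((77778 - 271) + 58*(-577)) = 1/(77507 - 33466) = 1/44041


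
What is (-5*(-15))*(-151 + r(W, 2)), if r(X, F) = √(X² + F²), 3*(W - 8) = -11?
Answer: -11325 + 25*√205 ≈ -10967.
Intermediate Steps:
W = 13/3 (W = 8 + (⅓)*(-11) = 8 - 11/3 = 13/3 ≈ 4.3333)
r(X, F) = √(F² + X²)
(-5*(-15))*(-151 + r(W, 2)) = (-5*(-15))*(-151 + √(2² + (13/3)²)) = 75*(-151 + √(4 + 169/9)) = 75*(-151 + √(205/9)) = 75*(-151 + √205/3) = -11325 + 25*√205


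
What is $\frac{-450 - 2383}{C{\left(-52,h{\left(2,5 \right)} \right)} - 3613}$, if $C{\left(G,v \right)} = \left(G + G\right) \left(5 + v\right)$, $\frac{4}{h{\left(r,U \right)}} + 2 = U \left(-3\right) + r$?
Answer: $\frac{42495}{61579} \approx 0.69009$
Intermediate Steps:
$h{\left(r,U \right)} = \frac{4}{-2 + r - 3 U}$ ($h{\left(r,U \right)} = \frac{4}{-2 + \left(U \left(-3\right) + r\right)} = \frac{4}{-2 - \left(- r + 3 U\right)} = \frac{4}{-2 + r - 3 U}$)
$C{\left(G,v \right)} = 2 G \left(5 + v\right)$
$\frac{-450 - 2383}{C{\left(-52,h{\left(2,5 \right)} \right)} - 3613} = \frac{-450 - 2383}{2 \left(-52\right) \left(5 + \frac{4}{-2 + 2 - 15}\right) - 3613} = - \frac{2833}{2 \left(-52\right) \left(5 + \frac{4}{-2 + 2 - 15}\right) - 3613} = - \frac{2833}{2 \left(-52\right) \left(5 + \frac{4}{-15}\right) - 3613} = - \frac{2833}{2 \left(-52\right) \left(5 + 4 \left(- \frac{1}{15}\right)\right) - 3613} = - \frac{2833}{2 \left(-52\right) \left(5 - \frac{4}{15}\right) - 3613} = - \frac{2833}{2 \left(-52\right) \frac{71}{15} - 3613} = - \frac{2833}{- \frac{7384}{15} - 3613} = - \frac{2833}{- \frac{61579}{15}} = \left(-2833\right) \left(- \frac{15}{61579}\right) = \frac{42495}{61579}$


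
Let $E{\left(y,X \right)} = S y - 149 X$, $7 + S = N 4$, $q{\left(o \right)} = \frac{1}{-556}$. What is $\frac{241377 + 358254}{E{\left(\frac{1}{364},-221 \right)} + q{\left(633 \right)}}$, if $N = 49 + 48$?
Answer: $\frac{2528244173}{138844046} \approx 18.209$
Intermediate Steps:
$N = 97$
$q{\left(o \right)} = - \frac{1}{556}$
$S = 381$ ($S = -7 + 97 \cdot 4 = -7 + 388 = 381$)
$E{\left(y,X \right)} = - 149 X + 381 y$ ($E{\left(y,X \right)} = 381 y - 149 X = - 149 X + 381 y$)
$\frac{241377 + 358254}{E{\left(\frac{1}{364},-221 \right)} + q{\left(633 \right)}} = \frac{241377 + 358254}{\left(\left(-149\right) \left(-221\right) + \frac{381}{364}\right) - \frac{1}{556}} = \frac{599631}{\left(32929 + 381 \cdot \frac{1}{364}\right) - \frac{1}{556}} = \frac{599631}{\left(32929 + \frac{381}{364}\right) - \frac{1}{556}} = \frac{599631}{\frac{11986537}{364} - \frac{1}{556}} = \frac{599631}{\frac{416532138}{12649}} = 599631 \cdot \frac{12649}{416532138} = \frac{2528244173}{138844046}$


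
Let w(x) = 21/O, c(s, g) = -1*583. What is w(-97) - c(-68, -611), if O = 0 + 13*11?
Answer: 83390/143 ≈ 583.15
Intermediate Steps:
O = 143 (O = 0 + 143 = 143)
c(s, g) = -583
w(x) = 21/143
w(-97) - c(-68, -611) = 21/143 - 1*(-583) = 21/143 + 583 = 83390/143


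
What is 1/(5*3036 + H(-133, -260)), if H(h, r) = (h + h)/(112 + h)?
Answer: 3/45578 ≈ 6.5821e-5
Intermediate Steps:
H(h, r) = 2*h/(112 + h) (H(h, r) = (2*h)/(112 + h) = 2*h/(112 + h))
1/(5*3036 + H(-133, -260)) = 1/(5*3036 + 2*(-133)/(112 - 133)) = 1/(15180 + 2*(-133)/(-21)) = 1/(15180 + 2*(-133)*(-1/21)) = 1/(15180 + 38/3) = 1/(45578/3) = 3/45578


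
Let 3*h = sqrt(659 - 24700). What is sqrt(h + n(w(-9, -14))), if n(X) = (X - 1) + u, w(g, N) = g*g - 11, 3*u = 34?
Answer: sqrt(723 + 3*I*sqrt(24041))/3 ≈ 9.377 + 2.7559*I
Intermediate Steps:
u = 34/3 (u = (1/3)*34 = 34/3 ≈ 11.333)
w(g, N) = -11 + g**2 (w(g, N) = g**2 - 11 = -11 + g**2)
n(X) = 31/3 + X (n(X) = (X - 1) + 34/3 = (-1 + X) + 34/3 = 31/3 + X)
h = I*sqrt(24041)/3 (h = sqrt(659 - 24700)/3 = sqrt(-24041)/3 = (I*sqrt(24041))/3 = I*sqrt(24041)/3 ≈ 51.684*I)
sqrt(h + n(w(-9, -14))) = sqrt(I*sqrt(24041)/3 + (31/3 + (-11 + (-9)**2))) = sqrt(I*sqrt(24041)/3 + (31/3 + (-11 + 81))) = sqrt(I*sqrt(24041)/3 + (31/3 + 70)) = sqrt(I*sqrt(24041)/3 + 241/3) = sqrt(241/3 + I*sqrt(24041)/3)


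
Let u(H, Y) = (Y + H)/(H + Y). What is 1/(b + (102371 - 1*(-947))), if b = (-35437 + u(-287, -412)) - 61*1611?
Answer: -1/30389 ≈ -3.2907e-5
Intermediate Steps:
u(H, Y) = 1 (u(H, Y) = (H + Y)/(H + Y) = 1)
b = -133707 (b = (-35437 + 1) - 61*1611 = -35436 - 98271 = -133707)
1/(b + (102371 - 1*(-947))) = 1/(-133707 + (102371 - 1*(-947))) = 1/(-133707 + (102371 + 947)) = 1/(-133707 + 103318) = 1/(-30389) = -1/30389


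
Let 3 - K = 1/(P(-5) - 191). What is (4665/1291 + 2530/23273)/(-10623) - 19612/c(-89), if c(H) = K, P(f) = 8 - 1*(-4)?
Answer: -560235643850280461/85857467326041 ≈ -6525.2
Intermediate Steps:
P(f) = 12 (P(f) = 8 + 4 = 12)
K = 538/179 (K = 3 - 1/(12 - 191) = 3 - 1/(-179) = 3 - 1*(-1/179) = 3 + 1/179 = 538/179 ≈ 3.0056)
c(H) = 538/179
(4665/1291 + 2530/23273)/(-10623) - 19612/c(-89) = (4665/1291 + 2530/23273)/(-10623) - 19612/538/179 = (4665*(1/1291) + 2530*(1/23273))*(-1/10623) - 19612*179/538 = (4665/1291 + 2530/23273)*(-1/10623) - 1755274/269 = (111834775/30045443)*(-1/10623) - 1755274/269 = -111834775/319172740989 - 1755274/269 = -560235643850280461/85857467326041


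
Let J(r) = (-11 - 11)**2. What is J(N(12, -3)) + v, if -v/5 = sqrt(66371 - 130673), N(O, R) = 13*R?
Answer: 484 - 5*I*sqrt(64302) ≈ 484.0 - 1267.9*I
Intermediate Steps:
J(r) = 484 (J(r) = (-22)**2 = 484)
v = -5*I*sqrt(64302) (v = -5*sqrt(66371 - 130673) = -5*I*sqrt(64302) ≈ -1267.9*I)
J(N(12, -3)) + v = 484 - 5*I*sqrt(64302)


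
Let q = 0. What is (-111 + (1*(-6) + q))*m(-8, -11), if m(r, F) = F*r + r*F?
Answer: -20592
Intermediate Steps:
m(r, F) = 2*F*r (m(r, F) = F*r + F*r = 2*F*r)
(-111 + (1*(-6) + q))*m(-8, -11) = (-111 + (1*(-6) + 0))*(2*(-11)*(-8)) = (-111 + (-6 + 0))*176 = (-111 - 6)*176 = -117*176 = -20592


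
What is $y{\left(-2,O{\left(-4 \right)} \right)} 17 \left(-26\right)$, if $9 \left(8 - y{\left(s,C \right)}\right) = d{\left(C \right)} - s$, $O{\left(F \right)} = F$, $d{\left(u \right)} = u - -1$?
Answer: $- \frac{32266}{9} \approx -3585.1$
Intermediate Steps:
$d{\left(u \right)} = 1 + u$ ($d{\left(u \right)} = u + 1 = 1 + u$)
$y{\left(s,C \right)} = \frac{71}{9} - \frac{C}{9} + \frac{s}{9}$ ($y{\left(s,C \right)} = 8 - \frac{\left(1 + C\right) - s}{9} = 8 - \frac{1 + C - s}{9} = 8 - \left(\frac{1}{9} - \frac{s}{9} + \frac{C}{9}\right) = \frac{71}{9} - \frac{C}{9} + \frac{s}{9}$)
$y{\left(-2,O{\left(-4 \right)} \right)} 17 \left(-26\right) = \left(\frac{71}{9} - - \frac{4}{9} + \frac{1}{9} \left(-2\right)\right) 17 \left(-26\right) = \left(\frac{71}{9} + \frac{4}{9} - \frac{2}{9}\right) 17 \left(-26\right) = \frac{73}{9} \cdot 17 \left(-26\right) = \frac{1241}{9} \left(-26\right) = - \frac{32266}{9}$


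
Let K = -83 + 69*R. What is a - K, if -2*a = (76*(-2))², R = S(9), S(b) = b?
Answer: -12090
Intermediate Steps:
R = 9
a = -11552 (a = -(76*(-2))²/2 = -½*(-152)² = -½*23104 = -11552)
K = 538 (K = -83 + 69*9 = -83 + 621 = 538)
a - K = -11552 - 1*538 = -11552 - 538 = -12090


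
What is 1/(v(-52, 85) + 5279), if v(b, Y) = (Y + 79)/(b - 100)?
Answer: 38/200561 ≈ 0.00018947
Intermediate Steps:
v(b, Y) = (79 + Y)/(-100 + b)
1/(v(-52, 85) + 5279) = 1/((79 + 85)/(-100 - 52) + 5279) = 1/(164/(-152) + 5279) = 1/(-1/152*164 + 5279) = 1/(-41/38 + 5279) = 1/(200561/38) = 38/200561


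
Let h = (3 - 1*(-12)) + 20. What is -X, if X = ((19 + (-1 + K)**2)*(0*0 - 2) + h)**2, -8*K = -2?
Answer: -1089/64 ≈ -17.016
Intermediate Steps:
K = 1/4 (K = -1/8*(-2) = 1/4 ≈ 0.25000)
h = 35 (h = (3 + 12) + 20 = 15 + 20 = 35)
X = 1089/64 (X = ((19 + (-1 + 1/4)**2)*(0*0 - 2) + 35)**2 = ((19 + (-3/4)**2)*(0 - 2) + 35)**2 = ((19 + 9/16)*(-2) + 35)**2 = ((313/16)*(-2) + 35)**2 = (-313/8 + 35)**2 = (-33/8)**2 = 1089/64 ≈ 17.016)
-X = -1*1089/64 = -1089/64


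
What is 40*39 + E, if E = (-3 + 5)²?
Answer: 1564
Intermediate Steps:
E = 4 (E = 2² = 4)
40*39 + E = 40*39 + 4 = 1560 + 4 = 1564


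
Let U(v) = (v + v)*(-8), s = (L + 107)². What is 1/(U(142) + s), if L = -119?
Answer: -1/2128 ≈ -0.00046992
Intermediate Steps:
s = 144 (s = (-119 + 107)² = (-12)² = 144)
U(v) = -16*v (U(v) = (2*v)*(-8) = -16*v)
1/(U(142) + s) = 1/(-16*142 + 144) = 1/(-2272 + 144) = 1/(-2128) = -1/2128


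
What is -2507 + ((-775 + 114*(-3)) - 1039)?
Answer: -4663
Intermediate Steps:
-2507 + ((-775 + 114*(-3)) - 1039) = -2507 + ((-775 - 342) - 1039) = -2507 + (-1117 - 1039) = -2507 - 2156 = -4663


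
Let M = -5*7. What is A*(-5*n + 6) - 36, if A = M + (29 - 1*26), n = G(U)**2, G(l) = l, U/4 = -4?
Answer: 40732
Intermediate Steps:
U = -16 (U = 4*(-4) = -16)
M = -35
n = 256 (n = (-16)**2 = 256)
A = -32 (A = -35 + (29 - 1*26) = -35 + (29 - 26) = -35 + 3 = -32)
A*(-5*n + 6) - 36 = -32*(-5*256 + 6) - 36 = -32*(-1280 + 6) - 36 = -32*(-1274) - 36 = 40768 - 36 = 40732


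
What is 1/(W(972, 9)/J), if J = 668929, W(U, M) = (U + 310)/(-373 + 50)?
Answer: -216064067/1282 ≈ -1.6854e+5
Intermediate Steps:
W(U, M) = -310/323 - U/323 (W(U, M) = (310 + U)/(-323) = (310 + U)*(-1/323) = -310/323 - U/323)
1/(W(972, 9)/J) = 1/((-310/323 - 1/323*972)/668929) = 1/((-310/323 - 972/323)*(1/668929)) = 1/(-1282/323*1/668929) = 1/(-1282/216064067) = -216064067/1282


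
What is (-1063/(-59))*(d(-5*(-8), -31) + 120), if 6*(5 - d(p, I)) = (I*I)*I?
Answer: 32465083/354 ≈ 91709.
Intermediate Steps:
d(p, I) = 5 - I³/6 (d(p, I) = 5 - I*I*I/6 = 5 - I²*I/6 = 5 - I³/6)
(-1063/(-59))*(d(-5*(-8), -31) + 120) = (-1063/(-59))*((5 - ⅙*(-31)³) + 120) = (-1063*(-1/59))*((5 - ⅙*(-29791)) + 120) = 1063*((5 + 29791/6) + 120)/59 = 1063*(29821/6 + 120)/59 = (1063/59)*(30541/6) = 32465083/354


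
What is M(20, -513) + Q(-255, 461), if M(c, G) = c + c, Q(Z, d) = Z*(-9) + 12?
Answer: 2347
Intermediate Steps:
Q(Z, d) = 12 - 9*Z (Q(Z, d) = -9*Z + 12 = 12 - 9*Z)
M(c, G) = 2*c
M(20, -513) + Q(-255, 461) = 2*20 + (12 - 9*(-255)) = 40 + (12 + 2295) = 40 + 2307 = 2347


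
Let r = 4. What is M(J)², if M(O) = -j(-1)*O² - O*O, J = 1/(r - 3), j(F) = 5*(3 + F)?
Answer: 121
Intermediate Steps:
j(F) = 15 + 5*F
J = 1 (J = 1/(4 - 3) = 1/1 = 1)
M(O) = -11*O² (M(O) = -(15 + 5*(-1))*O² - O*O = -(15 - 5)*O² - O² = -10*O² - O² = -11*O²)
M(J)² = (-11*1²)² = (-11*1)² = (-11)² = 121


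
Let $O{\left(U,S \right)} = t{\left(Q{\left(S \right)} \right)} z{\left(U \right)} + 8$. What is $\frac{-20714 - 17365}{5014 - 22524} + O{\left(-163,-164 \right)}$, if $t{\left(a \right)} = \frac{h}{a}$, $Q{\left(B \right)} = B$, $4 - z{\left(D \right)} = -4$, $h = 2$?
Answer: $\frac{7234479}{717910} \approx 10.077$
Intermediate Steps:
$z{\left(D \right)} = 8$ ($z{\left(D \right)} = 4 - -4 = 4 + 4 = 8$)
$t{\left(a \right)} = \frac{2}{a}$
$O{\left(U,S \right)} = 8 + \frac{16}{S}$ ($O{\left(U,S \right)} = \frac{2}{S} 8 + 8 = \frac{16}{S} + 8 = 8 + \frac{16}{S}$)
$\frac{-20714 - 17365}{5014 - 22524} + O{\left(-163,-164 \right)} = \frac{-20714 - 17365}{5014 - 22524} + \left(8 + \frac{16}{-164}\right) = - \frac{38079}{-17510} + \left(8 + 16 \left(- \frac{1}{164}\right)\right) = \left(-38079\right) \left(- \frac{1}{17510}\right) + \left(8 - \frac{4}{41}\right) = \frac{38079}{17510} + \frac{324}{41} = \frac{7234479}{717910}$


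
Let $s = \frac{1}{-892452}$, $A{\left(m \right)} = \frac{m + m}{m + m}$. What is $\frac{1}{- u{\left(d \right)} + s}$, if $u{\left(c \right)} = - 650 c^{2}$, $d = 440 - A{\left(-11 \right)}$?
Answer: $\frac{892452}{111796257229799} \approx 7.9828 \cdot 10^{-9}$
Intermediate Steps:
$A{\left(m \right)} = 1$ ($A{\left(m \right)} = \frac{2 m}{2 m} = 2 m \frac{1}{2 m} = 1$)
$d = 439$ ($d = 440 - 1 = 439$)
$s = - \frac{1}{892452} \approx -1.1205 \cdot 10^{-6}$
$\frac{1}{- u{\left(d \right)} + s} = \frac{1}{- \left(-650\right) 439^{2} - \frac{1}{892452}} = \frac{1}{- \left(-650\right) 192721 - \frac{1}{892452}} = \frac{1}{\left(-1\right) \left(-125268650\right) - \frac{1}{892452}} = \frac{1}{125268650 - \frac{1}{892452}} = \frac{1}{\frac{111796257229799}{892452}} = \frac{892452}{111796257229799}$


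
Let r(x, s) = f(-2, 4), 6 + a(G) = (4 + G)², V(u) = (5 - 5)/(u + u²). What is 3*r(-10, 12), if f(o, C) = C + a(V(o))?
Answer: 42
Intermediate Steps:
V(u) = 0 (V(u) = 0/(u + u²) = 0)
a(G) = -6 + (4 + G)²
f(o, C) = 10 + C (f(o, C) = C + (-6 + (4 + 0)²) = C + (-6 + 4²) = C + (-6 + 16) = C + 10 = 10 + C)
r(x, s) = 14 (r(x, s) = 10 + 4 = 14)
3*r(-10, 12) = 3*14 = 42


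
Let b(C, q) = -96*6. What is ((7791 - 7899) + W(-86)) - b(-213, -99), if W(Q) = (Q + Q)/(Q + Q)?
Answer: 469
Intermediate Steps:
W(Q) = 1 (W(Q) = (2*Q)/((2*Q)) = (2*Q)*(1/(2*Q)) = 1)
b(C, q) = -576
((7791 - 7899) + W(-86)) - b(-213, -99) = ((7791 - 7899) + 1) - 1*(-576) = (-108 + 1) + 576 = -107 + 576 = 469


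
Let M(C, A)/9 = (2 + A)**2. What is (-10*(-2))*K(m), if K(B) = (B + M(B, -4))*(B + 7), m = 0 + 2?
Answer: 6840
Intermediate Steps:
M(C, A) = 9*(2 + A)**2
m = 2
K(B) = (7 + B)*(36 + B) (K(B) = (B + 9*(2 - 4)**2)*(B + 7) = (B + 9*(-2)**2)*(7 + B) = (B + 9*4)*(7 + B) = (B + 36)*(7 + B) = (36 + B)*(7 + B) = (7 + B)*(36 + B))
(-10*(-2))*K(m) = (-10*(-2))*(252 + 2**2 + 43*2) = 20*(252 + 4 + 86) = 20*342 = 6840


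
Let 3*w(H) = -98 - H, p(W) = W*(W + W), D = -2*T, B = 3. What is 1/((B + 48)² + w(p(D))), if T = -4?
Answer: 3/7577 ≈ 0.00039594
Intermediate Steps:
D = 8 (D = -2*(-4) = 8)
p(W) = 2*W² (p(W) = W*(2*W) = 2*W²)
w(H) = -98/3 - H/3 (w(H) = (-98 - H)/3 = -98/3 - H/3)
1/((B + 48)² + w(p(D))) = 1/((3 + 48)² + (-98/3 - 2*8²/3)) = 1/(51² + (-98/3 - 2*64/3)) = 1/(2601 + (-98/3 - ⅓*128)) = 1/(2601 + (-98/3 - 128/3)) = 1/(2601 - 226/3) = 1/(7577/3) = 3/7577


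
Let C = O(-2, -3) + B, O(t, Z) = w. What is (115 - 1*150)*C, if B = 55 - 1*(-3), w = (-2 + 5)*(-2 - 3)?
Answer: -1505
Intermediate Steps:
w = -15 (w = 3*(-5) = -15)
B = 58 (B = 55 + 3 = 58)
O(t, Z) = -15
C = 43 (C = -15 + 58 = 43)
(115 - 1*150)*C = (115 - 1*150)*43 = (115 - 150)*43 = -35*43 = -1505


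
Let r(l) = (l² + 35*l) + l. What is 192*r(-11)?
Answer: -52800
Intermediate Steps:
r(l) = l² + 36*l
192*r(-11) = 192*(-11*(36 - 11)) = 192*(-11*25) = 192*(-275) = -52800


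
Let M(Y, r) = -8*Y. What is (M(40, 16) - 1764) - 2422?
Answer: -4506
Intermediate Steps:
(M(40, 16) - 1764) - 2422 = (-8*40 - 1764) - 2422 = (-320 - 1764) - 2422 = -2084 - 2422 = -4506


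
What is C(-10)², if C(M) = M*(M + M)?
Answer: 40000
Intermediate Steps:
C(M) = 2*M² (C(M) = M*(2*M) = 2*M²)
C(-10)² = (2*(-10)²)² = (2*100)² = 200² = 40000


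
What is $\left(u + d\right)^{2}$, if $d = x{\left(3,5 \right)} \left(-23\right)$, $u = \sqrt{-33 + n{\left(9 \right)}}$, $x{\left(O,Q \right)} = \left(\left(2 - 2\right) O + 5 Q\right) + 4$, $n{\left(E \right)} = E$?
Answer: $444865 - 2668 i \sqrt{6} \approx 4.4487 \cdot 10^{5} - 6535.2 i$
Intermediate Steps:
$x{\left(O,Q \right)} = 4 + 5 Q$ ($x{\left(O,Q \right)} = \left(\left(2 - 2\right) O + 5 Q\right) + 4 = \left(0 O + 5 Q\right) + 4 = \left(0 + 5 Q\right) + 4 = 5 Q + 4 = 4 + 5 Q$)
$u = 2 i \sqrt{6}$ ($u = \sqrt{-33 + 9} = \sqrt{-24} = 2 i \sqrt{6} \approx 4.899 i$)
$d = -667$ ($d = \left(4 + 5 \cdot 5\right) \left(-23\right) = \left(4 + 25\right) \left(-23\right) = 29 \left(-23\right) = -667$)
$\left(u + d\right)^{2} = \left(2 i \sqrt{6} - 667\right)^{2} = \left(-667 + 2 i \sqrt{6}\right)^{2}$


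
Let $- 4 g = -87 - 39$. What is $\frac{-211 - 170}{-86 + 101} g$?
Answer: $- \frac{8001}{10} \approx -800.1$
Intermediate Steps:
$g = \frac{63}{2}$ ($g = - \frac{-87 - 39}{4} = \left(- \frac{1}{4}\right) \left(-126\right) = \frac{63}{2} \approx 31.5$)
$\frac{-211 - 170}{-86 + 101} g = \frac{-211 - 170}{-86 + 101} \cdot \frac{63}{2} = - \frac{381}{15} \cdot \frac{63}{2} = \left(-381\right) \frac{1}{15} \cdot \frac{63}{2} = \left(- \frac{127}{5}\right) \frac{63}{2} = - \frac{8001}{10}$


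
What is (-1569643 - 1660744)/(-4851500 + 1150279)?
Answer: 3230387/3701221 ≈ 0.87279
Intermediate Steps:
(-1569643 - 1660744)/(-4851500 + 1150279) = -3230387/(-3701221) = -3230387*(-1/3701221) = 3230387/3701221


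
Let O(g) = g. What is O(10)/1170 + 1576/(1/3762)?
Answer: 693682705/117 ≈ 5.9289e+6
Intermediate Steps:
O(10)/1170 + 1576/(1/3762) = 10/1170 + 1576/(1/3762) = 10*(1/1170) + 1576/(1/3762) = 1/117 + 1576*3762 = 1/117 + 5928912 = 693682705/117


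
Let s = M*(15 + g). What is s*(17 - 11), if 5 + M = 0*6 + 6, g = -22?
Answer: -42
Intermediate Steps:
M = 1 (M = -5 + (0*6 + 6) = -5 + (0 + 6) = -5 + 6 = 1)
s = -7 (s = 1*(15 - 22) = 1*(-7) = -7)
s*(17 - 11) = -7*(17 - 11) = -7*6 = -42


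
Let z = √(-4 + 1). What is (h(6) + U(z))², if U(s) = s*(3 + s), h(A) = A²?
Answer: 1062 + 198*I*√3 ≈ 1062.0 + 342.95*I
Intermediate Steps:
z = I*√3 (z = √(-3) = I*√3 ≈ 1.732*I)
(h(6) + U(z))² = (6² + (I*√3)*(3 + I*√3))² = (36 + I*√3*(3 + I*√3))²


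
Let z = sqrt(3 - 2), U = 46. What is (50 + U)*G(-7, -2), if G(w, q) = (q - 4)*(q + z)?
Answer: 576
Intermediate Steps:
z = 1 (z = sqrt(1) = 1)
G(w, q) = (1 + q)*(-4 + q) (G(w, q) = (q - 4)*(q + 1) = (-4 + q)*(1 + q) = (1 + q)*(-4 + q))
(50 + U)*G(-7, -2) = (50 + 46)*(-4 + (-2)**2 - 3*(-2)) = 96*(-4 + 4 + 6) = 96*6 = 576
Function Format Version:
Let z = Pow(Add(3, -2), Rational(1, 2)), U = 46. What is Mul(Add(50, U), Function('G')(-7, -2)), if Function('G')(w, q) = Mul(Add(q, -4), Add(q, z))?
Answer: 576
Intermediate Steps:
z = 1 (z = Pow(1, Rational(1, 2)) = 1)
Function('G')(w, q) = Mul(Add(1, q), Add(-4, q)) (Function('G')(w, q) = Mul(Add(q, -4), Add(q, 1)) = Mul(Add(-4, q), Add(1, q)) = Mul(Add(1, q), Add(-4, q)))
Mul(Add(50, U), Function('G')(-7, -2)) = Mul(Add(50, 46), Add(-4, Pow(-2, 2), Mul(-3, -2))) = Mul(96, Add(-4, 4, 6)) = Mul(96, 6) = 576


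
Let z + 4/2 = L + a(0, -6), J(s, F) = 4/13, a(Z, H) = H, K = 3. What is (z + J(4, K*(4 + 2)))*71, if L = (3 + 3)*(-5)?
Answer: -34790/13 ≈ -2676.2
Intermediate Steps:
L = -30 (L = 6*(-5) = -30)
J(s, F) = 4/13 (J(s, F) = 4*(1/13) = 4/13)
z = -38 (z = -2 + (-30 - 6) = -2 - 36 = -38)
(z + J(4, K*(4 + 2)))*71 = (-38 + 4/13)*71 = -490/13*71 = -34790/13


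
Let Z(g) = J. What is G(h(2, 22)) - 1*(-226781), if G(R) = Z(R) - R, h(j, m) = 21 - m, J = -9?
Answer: 226773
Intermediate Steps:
Z(g) = -9
G(R) = -9 - R
G(h(2, 22)) - 1*(-226781) = (-9 - (21 - 1*22)) - 1*(-226781) = (-9 - (21 - 22)) + 226781 = (-9 - 1*(-1)) + 226781 = (-9 + 1) + 226781 = -8 + 226781 = 226773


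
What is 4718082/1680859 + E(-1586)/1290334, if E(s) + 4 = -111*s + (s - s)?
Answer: 3191901699733/1084434758453 ≈ 2.9434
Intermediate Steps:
E(s) = -4 - 111*s (E(s) = -4 + (-111*s + (s - s)) = -4 + (-111*s + 0) = -4 - 111*s)
4718082/1680859 + E(-1586)/1290334 = 4718082/1680859 + (-4 - 111*(-1586))/1290334 = 4718082*(1/1680859) + (-4 + 176046)*(1/1290334) = 4718082/1680859 + 176042*(1/1290334) = 4718082/1680859 + 88021/645167 = 3191901699733/1084434758453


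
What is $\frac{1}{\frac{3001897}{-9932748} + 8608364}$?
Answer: $\frac{9932748}{85504707302375} \approx 1.1617 \cdot 10^{-7}$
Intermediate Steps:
$\frac{1}{\frac{3001897}{-9932748} + 8608364} = \frac{1}{3001897 \left(- \frac{1}{9932748}\right) + 8608364} = \frac{1}{- \frac{3001897}{9932748} + 8608364} = \frac{1}{\frac{85504707302375}{9932748}} = \frac{9932748}{85504707302375}$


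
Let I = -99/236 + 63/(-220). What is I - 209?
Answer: -1360991/6490 ≈ -209.71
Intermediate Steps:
I = -4581/6490 (I = -99*1/236 + 63*(-1/220) = -99/236 - 63/220 = -4581/6490 ≈ -0.70586)
I - 209 = -4581/6490 - 209 = -1360991/6490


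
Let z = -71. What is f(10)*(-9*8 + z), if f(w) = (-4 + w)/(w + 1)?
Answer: -78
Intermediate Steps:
f(w) = (-4 + w)/(1 + w)
f(10)*(-9*8 + z) = ((-4 + 10)/(1 + 10))*(-9*8 - 71) = (6/11)*(-72 - 71) = ((1/11)*6)*(-143) = (6/11)*(-143) = -78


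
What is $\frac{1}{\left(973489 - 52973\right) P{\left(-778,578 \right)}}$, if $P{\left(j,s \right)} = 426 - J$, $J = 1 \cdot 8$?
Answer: $\frac{1}{384775688} \approx 2.5989 \cdot 10^{-9}$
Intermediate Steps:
$J = 8$
$P{\left(j,s \right)} = 418$ ($P{\left(j,s \right)} = 426 - 8 = 418$)
$\frac{1}{\left(973489 - 52973\right) P{\left(-778,578 \right)}} = \frac{1}{\left(973489 - 52973\right) 418} = \frac{1}{920516} \cdot \frac{1}{418} = \frac{1}{384775688}$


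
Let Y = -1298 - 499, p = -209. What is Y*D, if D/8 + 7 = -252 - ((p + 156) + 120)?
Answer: 4686576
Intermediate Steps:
Y = -1797
D = -2608 (D = -56 + 8*(-252 - ((-209 + 156) + 120)) = -56 + 8*(-252 - (-53 + 120)) = -56 + 8*(-252 - 1*67) = -56 + 8*(-252 - 67) = -56 + 8*(-319) = -56 - 2552 = -2608)
Y*D = -1797*(-2608) = 4686576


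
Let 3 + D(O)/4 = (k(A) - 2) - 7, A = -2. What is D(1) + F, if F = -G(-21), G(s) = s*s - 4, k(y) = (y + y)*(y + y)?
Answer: -421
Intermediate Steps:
k(y) = 4*y² (k(y) = (2*y)*(2*y) = 4*y²)
G(s) = -4 + s² (G(s) = s² - 4 = -4 + s²)
D(O) = 16 (D(O) = -12 + 4*((4*(-2)² - 2) - 7) = -12 + 4*((4*4 - 2) - 7) = -12 + 4*((16 - 2) - 7) = -12 + 4*(14 - 7) = -12 + 4*7 = -12 + 28 = 16)
F = -437 (F = -(-4 + (-21)²) = -(-4 + 441) = -1*437 = -437)
D(1) + F = 16 - 437 = -421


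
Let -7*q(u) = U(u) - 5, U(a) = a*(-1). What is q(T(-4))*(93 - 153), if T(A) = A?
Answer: -60/7 ≈ -8.5714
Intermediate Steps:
U(a) = -a
q(u) = 5/7 + u/7 (q(u) = -(-u - 5)/7 = -(-5 - u)/7 = 5/7 + u/7)
q(T(-4))*(93 - 153) = (5/7 + (⅐)*(-4))*(93 - 153) = (5/7 - 4/7)*(-60) = (⅐)*(-60) = -60/7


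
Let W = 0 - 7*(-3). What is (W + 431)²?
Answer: 204304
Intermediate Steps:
W = 21 (W = 0 + 21 = 21)
(W + 431)² = (21 + 431)² = 452² = 204304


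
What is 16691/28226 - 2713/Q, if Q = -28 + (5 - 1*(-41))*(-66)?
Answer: 63859181/43242232 ≈ 1.4768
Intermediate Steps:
Q = -3064 (Q = -28 + (5 + 41)*(-66) = -28 + 46*(-66) = -28 - 3036 = -3064)
16691/28226 - 2713/Q = 16691/28226 - 2713/(-3064) = 16691*(1/28226) - 2713*(-1/3064) = 16691/28226 + 2713/3064 = 63859181/43242232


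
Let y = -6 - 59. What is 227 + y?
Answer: 162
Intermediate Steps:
y = -65
227 + y = 227 - 65 = 162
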